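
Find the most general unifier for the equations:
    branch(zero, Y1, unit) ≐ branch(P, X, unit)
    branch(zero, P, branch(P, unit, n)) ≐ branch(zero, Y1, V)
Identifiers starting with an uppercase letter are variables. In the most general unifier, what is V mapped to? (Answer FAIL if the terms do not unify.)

Decompose branch/3: zero ≐ P,  Y1 ≐ X,  unit ≐ unit.
Bind P := zero; substituting into the one remaining equation that mentions P gives: branch(zero, zero, branch(zero, unit, n)) ≐ branch(zero, Y1, V).
Bind Y1 := X; substituting into the one remaining equation that mentions Y1 gives: branch(zero, zero, branch(zero, unit, n)) ≐ branch(zero, X, V).
Delete trivial equation unit ≐ unit.
Decompose branch/3: zero ≐ zero,  zero ≐ X,  branch(zero, unit, n) ≐ V.
Delete trivial equation zero ≐ zero.
Bind X := zero; no other remaining equation mentions X. Substituting into the earlier binding gives Y1 := zero.
Bind V := branch(zero, unit, n).
MGU = { P := zero, Y1 := zero, X := zero, V := branch(zero, unit, n) }, so V := branch(zero, unit, n).

branch(zero, unit, n)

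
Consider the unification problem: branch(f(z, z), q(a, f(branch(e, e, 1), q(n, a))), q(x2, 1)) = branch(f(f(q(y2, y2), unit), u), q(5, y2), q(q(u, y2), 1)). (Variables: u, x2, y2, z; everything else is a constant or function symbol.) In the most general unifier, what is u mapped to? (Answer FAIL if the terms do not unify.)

Decompose branch/3: f(z, z) = f(f(q(y2, y2), unit), u),  q(a, f(branch(e, e, 1), q(n, a))) = q(5, y2),  q(x2, 1) = q(q(u, y2), 1).
Decompose f/2: z = f(q(y2, y2), unit),  z = u.
Bind z := f(q(y2, y2), unit); substituting into the one remaining equation that mentions z gives: f(q(y2, y2), unit) = u.
Bind u := f(q(y2, y2), unit); substituting into the one remaining equation that mentions u gives: q(x2, 1) = q(q(f(q(y2, y2), unit), y2), 1).
Decompose q/2: a = 5,  f(branch(e, e, 1), q(n, a)) = y2.
Clash: constants a and 5 differ; no unifier exists.

FAIL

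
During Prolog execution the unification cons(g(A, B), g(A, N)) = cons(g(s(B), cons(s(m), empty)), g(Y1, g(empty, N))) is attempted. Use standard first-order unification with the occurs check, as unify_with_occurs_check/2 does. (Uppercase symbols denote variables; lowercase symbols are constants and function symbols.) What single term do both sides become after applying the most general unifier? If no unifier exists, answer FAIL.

Decompose cons/2: g(A, B) = g(s(B), cons(s(m), empty)),  g(A, N) = g(Y1, g(empty, N)).
Decompose g/2: A = s(B),  B = cons(s(m), empty).
Bind A := s(B); substituting into the one remaining equation that mentions A gives: g(s(B), N) = g(Y1, g(empty, N)).
Bind B := cons(s(m), empty); substituting into the remaining equation gives: g(s(cons(s(m), empty)), N) = g(Y1, g(empty, N)). Substituting into the earlier binding gives A := s(cons(s(m), empty)).
Decompose g/2: s(cons(s(m), empty)) = Y1,  N = g(empty, N).
Bind Y1 := s(cons(s(m), empty)); no other remaining equation mentions Y1.
Occurs check fails: N occurs in g(empty, N); the equation N = g(empty, N) has no finite solution.

FAIL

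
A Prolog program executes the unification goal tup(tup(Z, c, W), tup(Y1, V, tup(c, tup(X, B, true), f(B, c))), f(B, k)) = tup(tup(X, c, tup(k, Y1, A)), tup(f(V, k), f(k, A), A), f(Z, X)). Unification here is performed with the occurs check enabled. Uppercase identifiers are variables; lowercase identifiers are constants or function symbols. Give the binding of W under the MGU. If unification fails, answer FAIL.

Decompose tup/3: tup(Z, c, W) = tup(X, c, tup(k, Y1, A)),  tup(Y1, V, tup(c, tup(X, B, true), f(B, c))) = tup(f(V, k), f(k, A), A),  f(B, k) = f(Z, X).
Decompose tup/3: Z = X,  c = c,  W = tup(k, Y1, A).
Bind Z := X; substituting into the one remaining equation that mentions Z gives: f(B, k) = f(X, X).
Delete trivial equation c = c.
Bind W := tup(k, Y1, A); no other remaining equation mentions W.
Decompose tup/3: Y1 = f(V, k),  V = f(k, A),  tup(c, tup(X, B, true), f(B, c)) = A.
Bind Y1 := f(V, k); no other remaining equation mentions Y1. Substituting into the earlier binding gives W := tup(k, f(V, k), A).
Bind V := f(k, A); no other remaining equation mentions V. Substituting into the earlier bindings gives W := tup(k, f(f(k, A), k), A), Y1 := f(f(k, A), k).
Bind A := tup(c, tup(X, B, true), f(B, c)); no other remaining equation mentions A. Substituting into the earlier bindings gives W := tup(k, f(f(k, tup(c, tup(X, B, true), f(B, c))), k), tup(c, tup(X, B, true), f(B, c))), Y1 := f(f(k, tup(c, tup(X, B, true), f(B, c))), k), V := f(k, tup(c, tup(X, B, true), f(B, c))).
Decompose f/2: B = X,  k = X.
Bind B := X; no other remaining equation mentions B. Substituting into the earlier bindings gives W := tup(k, f(f(k, tup(c, tup(X, X, true), f(X, c))), k), tup(c, tup(X, X, true), f(X, c))), Y1 := f(f(k, tup(c, tup(X, X, true), f(X, c))), k), V := f(k, tup(c, tup(X, X, true), f(X, c))), A := tup(c, tup(X, X, true), f(X, c)).
Bind X := k. Substituting into the earlier bindings gives Z := k, W := tup(k, f(f(k, tup(c, tup(k, k, true), f(k, c))), k), tup(c, tup(k, k, true), f(k, c))), Y1 := f(f(k, tup(c, tup(k, k, true), f(k, c))), k), V := f(k, tup(c, tup(k, k, true), f(k, c))), A := tup(c, tup(k, k, true), f(k, c)), B := k.
MGU = { Z = k, W = tup(k, f(f(k, tup(c, tup(k, k, true), f(k, c))), k), tup(c, tup(k, k, true), f(k, c))), Y1 = f(f(k, tup(c, tup(k, k, true), f(k, c))), k), V = f(k, tup(c, tup(k, k, true), f(k, c))), A = tup(c, tup(k, k, true), f(k, c)), B = k, X = k }, so W = tup(k, f(f(k, tup(c, tup(k, k, true), f(k, c))), k), tup(c, tup(k, k, true), f(k, c))).

tup(k, f(f(k, tup(c, tup(k, k, true), f(k, c))), k), tup(c, tup(k, k, true), f(k, c)))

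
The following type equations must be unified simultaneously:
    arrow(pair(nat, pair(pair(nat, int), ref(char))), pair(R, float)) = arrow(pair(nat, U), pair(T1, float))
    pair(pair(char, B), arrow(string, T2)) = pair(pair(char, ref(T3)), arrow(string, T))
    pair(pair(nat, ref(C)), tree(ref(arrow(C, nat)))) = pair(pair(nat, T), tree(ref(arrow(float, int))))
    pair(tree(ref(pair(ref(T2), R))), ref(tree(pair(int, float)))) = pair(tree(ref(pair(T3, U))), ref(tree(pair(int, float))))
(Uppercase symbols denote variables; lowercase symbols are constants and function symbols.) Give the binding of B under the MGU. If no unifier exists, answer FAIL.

FAIL

Decompose arrow/2: pair(nat, pair(pair(nat, int), ref(char))) = pair(nat, U),  pair(R, float) = pair(T1, float).
Decompose pair/2: nat = nat,  pair(pair(nat, int), ref(char)) = U.
Delete trivial equation nat = nat.
Bind U := pair(pair(nat, int), ref(char)); substituting into the one remaining equation that mentions U gives: pair(tree(ref(pair(ref(T2), R))), ref(tree(pair(int, float)))) = pair(tree(ref(pair(T3, pair(pair(nat, int), ref(char))))), ref(tree(pair(int, float)))).
Decompose pair/2: R = T1,  float = float.
Bind R := T1; substituting into the one remaining equation that mentions R gives: pair(tree(ref(pair(ref(T2), T1))), ref(tree(pair(int, float)))) = pair(tree(ref(pair(T3, pair(pair(nat, int), ref(char))))), ref(tree(pair(int, float)))).
Delete trivial equation float = float.
Decompose pair/2: pair(char, B) = pair(char, ref(T3)),  arrow(string, T2) = arrow(string, T).
Decompose pair/2: char = char,  B = ref(T3).
Delete trivial equation char = char.
Bind B := ref(T3); no other remaining equation mentions B.
Decompose arrow/2: string = string,  T2 = T.
Delete trivial equation string = string.
Bind T2 := T; substituting into the one remaining equation that mentions T2 gives: pair(tree(ref(pair(ref(T), T1))), ref(tree(pair(int, float)))) = pair(tree(ref(pair(T3, pair(pair(nat, int), ref(char))))), ref(tree(pair(int, float)))).
Decompose pair/2: pair(nat, ref(C)) = pair(nat, T),  tree(ref(arrow(C, nat))) = tree(ref(arrow(float, int))).
Decompose pair/2: nat = nat,  ref(C) = T.
Delete trivial equation nat = nat.
Bind T := ref(C); substituting into the one remaining equation that mentions T gives: pair(tree(ref(pair(ref(ref(C)), T1))), ref(tree(pair(int, float)))) = pair(tree(ref(pair(T3, pair(pair(nat, int), ref(char))))), ref(tree(pair(int, float)))). Substituting into the earlier binding gives T2 := ref(C).
Decompose tree/1: ref(arrow(C, nat)) = ref(arrow(float, int)).
Decompose ref/1: arrow(C, nat) = arrow(float, int).
Decompose arrow/2: C = float,  nat = int.
Bind C := float; substituting into the one remaining equation that mentions C gives: pair(tree(ref(pair(ref(ref(float)), T1))), ref(tree(pair(int, float)))) = pair(tree(ref(pair(T3, pair(pair(nat, int), ref(char))))), ref(tree(pair(int, float)))). Substituting into the earlier bindings gives T2 := ref(float), T := ref(float).
Clash: constants nat and int differ; no unifier exists.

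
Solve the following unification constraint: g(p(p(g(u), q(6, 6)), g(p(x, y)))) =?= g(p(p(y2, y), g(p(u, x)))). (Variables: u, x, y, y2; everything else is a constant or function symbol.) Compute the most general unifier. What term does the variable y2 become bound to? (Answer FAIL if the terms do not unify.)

Decompose g/1: p(p(g(u), q(6, 6)), g(p(x, y))) =?= p(p(y2, y), g(p(u, x))).
Decompose p/2: p(g(u), q(6, 6)) =?= p(y2, y),  g(p(x, y)) =?= g(p(u, x)).
Decompose p/2: g(u) =?= y2,  q(6, 6) =?= y.
Bind y2 := g(u); no other remaining equation mentions y2.
Bind y := q(6, 6); substituting into the remaining equation gives: g(p(x, q(6, 6))) =?= g(p(u, x)).
Decompose g/1: p(x, q(6, 6)) =?= p(u, x).
Decompose p/2: x =?= u,  q(6, 6) =?= x.
Bind x := u; substituting into the remaining equation gives: q(6, 6) =?= u.
Bind u := q(6, 6). Substituting into the earlier bindings gives y2 := g(q(6, 6)), x := q(6, 6).
MGU = { y2 := g(q(6, 6)), y := q(6, 6), x := q(6, 6), u := q(6, 6) }, so y2 := g(q(6, 6)).

g(q(6, 6))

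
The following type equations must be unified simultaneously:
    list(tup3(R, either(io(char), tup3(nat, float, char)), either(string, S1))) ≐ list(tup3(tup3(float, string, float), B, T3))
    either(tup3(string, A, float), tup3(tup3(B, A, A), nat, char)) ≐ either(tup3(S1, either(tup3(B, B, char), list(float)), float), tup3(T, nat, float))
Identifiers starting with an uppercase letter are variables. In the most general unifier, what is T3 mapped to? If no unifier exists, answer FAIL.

Decompose list/1: tup3(R, either(io(char), tup3(nat, float, char)), either(string, S1)) ≐ tup3(tup3(float, string, float), B, T3).
Decompose tup3/3: R ≐ tup3(float, string, float),  either(io(char), tup3(nat, float, char)) ≐ B,  either(string, S1) ≐ T3.
Bind R := tup3(float, string, float); no other remaining equation mentions R.
Bind B := either(io(char), tup3(nat, float, char)); substituting into the one remaining equation that mentions B gives: either(tup3(string, A, float), tup3(tup3(either(io(char), tup3(nat, float, char)), A, A), nat, char)) ≐ either(tup3(S1, either(tup3(either(io(char), tup3(nat, float, char)), either(io(char), tup3(nat, float, char)), char), list(float)), float), tup3(T, nat, float)).
Bind T3 := either(string, S1); no other remaining equation mentions T3.
Decompose either/2: tup3(string, A, float) ≐ tup3(S1, either(tup3(either(io(char), tup3(nat, float, char)), either(io(char), tup3(nat, float, char)), char), list(float)), float),  tup3(tup3(either(io(char), tup3(nat, float, char)), A, A), nat, char) ≐ tup3(T, nat, float).
Decompose tup3/3: string ≐ S1,  A ≐ either(tup3(either(io(char), tup3(nat, float, char)), either(io(char), tup3(nat, float, char)), char), list(float)),  float ≐ float.
Bind S1 := string; no other remaining equation mentions S1. Substituting into the earlier binding gives T3 := either(string, string).
Bind A := either(tup3(either(io(char), tup3(nat, float, char)), either(io(char), tup3(nat, float, char)), char), list(float)); substituting into the one remaining equation that mentions A gives: tup3(tup3(either(io(char), tup3(nat, float, char)), either(tup3(either(io(char), tup3(nat, float, char)), either(io(char), tup3(nat, float, char)), char), list(float)), either(tup3(either(io(char), tup3(nat, float, char)), either(io(char), tup3(nat, float, char)), char), list(float))), nat, char) ≐ tup3(T, nat, float).
Delete trivial equation float ≐ float.
Decompose tup3/3: tup3(either(io(char), tup3(nat, float, char)), either(tup3(either(io(char), tup3(nat, float, char)), either(io(char), tup3(nat, float, char)), char), list(float)), either(tup3(either(io(char), tup3(nat, float, char)), either(io(char), tup3(nat, float, char)), char), list(float))) ≐ T,  nat ≐ nat,  char ≐ float.
Bind T := tup3(either(io(char), tup3(nat, float, char)), either(tup3(either(io(char), tup3(nat, float, char)), either(io(char), tup3(nat, float, char)), char), list(float)), either(tup3(either(io(char), tup3(nat, float, char)), either(io(char), tup3(nat, float, char)), char), list(float))); no other remaining equation mentions T.
Delete trivial equation nat ≐ nat.
Clash: constants char and float differ; no unifier exists.

FAIL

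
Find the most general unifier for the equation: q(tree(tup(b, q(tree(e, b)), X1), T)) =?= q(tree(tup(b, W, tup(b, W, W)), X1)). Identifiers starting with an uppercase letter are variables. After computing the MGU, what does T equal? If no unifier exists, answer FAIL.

tup(b, q(tree(e, b)), q(tree(e, b)))

Decompose q/1: tree(tup(b, q(tree(e, b)), X1), T) =?= tree(tup(b, W, tup(b, W, W)), X1).
Decompose tree/2: tup(b, q(tree(e, b)), X1) =?= tup(b, W, tup(b, W, W)),  T =?= X1.
Decompose tup/3: b =?= b,  q(tree(e, b)) =?= W,  X1 =?= tup(b, W, W).
Delete trivial equation b =?= b.
Bind W := q(tree(e, b)); substituting into the one remaining equation that mentions W gives: X1 =?= tup(b, q(tree(e, b)), q(tree(e, b))).
Bind X1 := tup(b, q(tree(e, b)), q(tree(e, b))); substituting into the remaining equation gives: T =?= tup(b, q(tree(e, b)), q(tree(e, b))).
Bind T := tup(b, q(tree(e, b)), q(tree(e, b))).
MGU = { W ↦ q(tree(e, b)), X1 ↦ tup(b, q(tree(e, b)), q(tree(e, b))), T ↦ tup(b, q(tree(e, b)), q(tree(e, b))) }, so T ↦ tup(b, q(tree(e, b)), q(tree(e, b))).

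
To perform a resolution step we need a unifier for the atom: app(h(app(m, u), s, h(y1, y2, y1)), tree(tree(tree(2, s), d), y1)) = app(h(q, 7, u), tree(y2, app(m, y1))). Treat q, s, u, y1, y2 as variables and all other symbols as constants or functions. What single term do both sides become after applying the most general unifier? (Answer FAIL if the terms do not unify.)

FAIL

Decompose app/2: h(app(m, u), s, h(y1, y2, y1)) = h(q, 7, u),  tree(tree(tree(2, s), d), y1) = tree(y2, app(m, y1)).
Decompose h/3: app(m, u) = q,  s = 7,  h(y1, y2, y1) = u.
Bind q := app(m, u); no other remaining equation mentions q.
Bind s := 7; substituting into the one remaining equation that mentions s gives: tree(tree(tree(2, 7), d), y1) = tree(y2, app(m, y1)).
Bind u := h(y1, y2, y1); no other remaining equation mentions u. Substituting into the earlier binding gives q := app(m, h(y1, y2, y1)).
Decompose tree/2: tree(tree(2, 7), d) = y2,  y1 = app(m, y1).
Bind y2 := tree(tree(2, 7), d); no other remaining equation mentions y2. Substituting into the earlier bindings gives q := app(m, h(y1, tree(tree(2, 7), d), y1)), u := h(y1, tree(tree(2, 7), d), y1).
Occurs check fails: y1 occurs in app(m, y1); the equation y1 = app(m, y1) has no finite solution.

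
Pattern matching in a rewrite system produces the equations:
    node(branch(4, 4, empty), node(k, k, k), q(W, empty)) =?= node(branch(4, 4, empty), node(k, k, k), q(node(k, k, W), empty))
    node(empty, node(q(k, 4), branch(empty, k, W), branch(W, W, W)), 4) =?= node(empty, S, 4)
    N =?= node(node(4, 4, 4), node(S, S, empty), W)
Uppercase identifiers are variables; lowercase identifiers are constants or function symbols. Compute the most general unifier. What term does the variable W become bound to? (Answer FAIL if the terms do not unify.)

Decompose node/3: branch(4, 4, empty) =?= branch(4, 4, empty),  node(k, k, k) =?= node(k, k, k),  q(W, empty) =?= q(node(k, k, W), empty).
Delete trivial equation branch(4, 4, empty) =?= branch(4, 4, empty).
Delete trivial equation node(k, k, k) =?= node(k, k, k).
Decompose q/2: W =?= node(k, k, W),  empty =?= empty.
Occurs check fails: W occurs in node(k, k, W); the equation W =?= node(k, k, W) has no finite solution.

FAIL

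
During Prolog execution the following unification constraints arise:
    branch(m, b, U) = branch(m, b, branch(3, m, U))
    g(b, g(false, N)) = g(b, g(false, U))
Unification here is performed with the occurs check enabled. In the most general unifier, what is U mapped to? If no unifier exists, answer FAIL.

Decompose branch/3: m = m,  b = b,  U = branch(3, m, U).
Delete trivial equation m = m.
Delete trivial equation b = b.
Occurs check fails: U occurs in branch(3, m, U); the equation U = branch(3, m, U) has no finite solution.

FAIL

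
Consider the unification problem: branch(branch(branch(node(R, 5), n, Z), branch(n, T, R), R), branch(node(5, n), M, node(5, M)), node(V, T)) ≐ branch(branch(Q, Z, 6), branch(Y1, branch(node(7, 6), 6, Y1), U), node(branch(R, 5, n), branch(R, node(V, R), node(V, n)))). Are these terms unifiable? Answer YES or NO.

Decompose branch/3: branch(branch(node(R, 5), n, Z), branch(n, T, R), R) ≐ branch(Q, Z, 6),  branch(node(5, n), M, node(5, M)) ≐ branch(Y1, branch(node(7, 6), 6, Y1), U),  node(V, T) ≐ node(branch(R, 5, n), branch(R, node(V, R), node(V, n))).
Decompose branch/3: branch(node(R, 5), n, Z) ≐ Q,  branch(n, T, R) ≐ Z,  R ≐ 6.
Bind Q := branch(node(R, 5), n, Z); no other remaining equation mentions Q.
Bind Z := branch(n, T, R); no other remaining equation mentions Z. Substituting into the earlier binding gives Q := branch(node(R, 5), n, branch(n, T, R)).
Bind R := 6; substituting into the one remaining equation that mentions R gives: node(V, T) ≐ node(branch(6, 5, n), branch(6, node(V, 6), node(V, n))). Substituting into the earlier bindings gives Q := branch(node(6, 5), n, branch(n, T, 6)), Z := branch(n, T, 6).
Decompose branch/3: node(5, n) ≐ Y1,  M ≐ branch(node(7, 6), 6, Y1),  node(5, M) ≐ U.
Bind Y1 := node(5, n); substituting into the one remaining equation that mentions Y1 gives: M ≐ branch(node(7, 6), 6, node(5, n)).
Bind M := branch(node(7, 6), 6, node(5, n)); substituting into the one remaining equation that mentions M gives: node(5, branch(node(7, 6), 6, node(5, n))) ≐ U.
Bind U := node(5, branch(node(7, 6), 6, node(5, n))); no other remaining equation mentions U.
Decompose node/2: V ≐ branch(6, 5, n),  T ≐ branch(6, node(V, 6), node(V, n)).
Bind V := branch(6, 5, n); substituting into the remaining equation gives: T ≐ branch(6, node(branch(6, 5, n), 6), node(branch(6, 5, n), n)).
Bind T := branch(6, node(branch(6, 5, n), 6), node(branch(6, 5, n), n)). Substituting into the earlier bindings gives Q := branch(node(6, 5), n, branch(n, branch(6, node(branch(6, 5, n), 6), node(branch(6, 5, n), n)), 6)), Z := branch(n, branch(6, node(branch(6, 5, n), 6), node(branch(6, 5, n), n)), 6).
No equations remain and no clash or occurs-check failure arose, so a unifier exists.

YES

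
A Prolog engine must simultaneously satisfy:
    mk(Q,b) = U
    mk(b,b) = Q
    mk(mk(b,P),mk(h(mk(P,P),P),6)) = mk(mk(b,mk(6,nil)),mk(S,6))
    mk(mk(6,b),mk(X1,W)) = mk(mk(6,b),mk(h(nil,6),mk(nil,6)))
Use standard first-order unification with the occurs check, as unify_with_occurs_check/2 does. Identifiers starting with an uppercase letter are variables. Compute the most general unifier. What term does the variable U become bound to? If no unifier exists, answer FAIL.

Bind U := mk(Q,b); no other remaining equation mentions U.
Bind Q := mk(b,b); no other remaining equation mentions Q. Substituting into the earlier binding gives U := mk(mk(b,b),b).
Decompose mk/2: mk(b,P) = mk(b,mk(6,nil)),  mk(h(mk(P,P),P),6) = mk(S,6).
Decompose mk/2: b = b,  P = mk(6,nil).
Delete trivial equation b = b.
Bind P := mk(6,nil); substituting into the one remaining equation that mentions P gives: mk(h(mk(mk(6,nil),mk(6,nil)),mk(6,nil)),6) = mk(S,6).
Decompose mk/2: h(mk(mk(6,nil),mk(6,nil)),mk(6,nil)) = S,  6 = 6.
Bind S := h(mk(mk(6,nil),mk(6,nil)),mk(6,nil)); no other remaining equation mentions S.
Delete trivial equation 6 = 6.
Decompose mk/2: mk(6,b) = mk(6,b),  mk(X1,W) = mk(h(nil,6),mk(nil,6)).
Delete trivial equation mk(6,b) = mk(6,b).
Decompose mk/2: X1 = h(nil,6),  W = mk(nil,6).
Bind X1 := h(nil,6); no other remaining equation mentions X1.
Bind W := mk(nil,6).
MGU = { U = mk(mk(b,b),b), Q = mk(b,b), P = mk(6,nil), S = h(mk(mk(6,nil),mk(6,nil)),mk(6,nil)), X1 = h(nil,6), W = mk(nil,6) }, so U = mk(mk(b,b),b).

mk(mk(b,b),b)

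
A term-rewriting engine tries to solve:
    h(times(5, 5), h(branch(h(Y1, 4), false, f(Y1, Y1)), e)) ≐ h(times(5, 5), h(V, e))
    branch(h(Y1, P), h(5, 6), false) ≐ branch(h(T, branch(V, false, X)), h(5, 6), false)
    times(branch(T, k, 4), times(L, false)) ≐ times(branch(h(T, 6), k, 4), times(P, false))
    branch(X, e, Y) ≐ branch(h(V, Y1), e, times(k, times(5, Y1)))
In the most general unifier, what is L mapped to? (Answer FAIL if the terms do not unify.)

FAIL

Decompose h/2: times(5, 5) ≐ times(5, 5),  h(branch(h(Y1, 4), false, f(Y1, Y1)), e) ≐ h(V, e).
Delete trivial equation times(5, 5) ≐ times(5, 5).
Decompose h/2: branch(h(Y1, 4), false, f(Y1, Y1)) ≐ V,  e ≐ e.
Bind V := branch(h(Y1, 4), false, f(Y1, Y1)); substituting into the 2 remaining equations that mention V gives: branch(h(Y1, P), h(5, 6), false) ≐ branch(h(T, branch(branch(h(Y1, 4), false, f(Y1, Y1)), false, X)), h(5, 6), false),  branch(X, e, Y) ≐ branch(h(branch(h(Y1, 4), false, f(Y1, Y1)), Y1), e, times(k, times(5, Y1))).
Delete trivial equation e ≐ e.
Decompose branch/3: h(Y1, P) ≐ h(T, branch(branch(h(Y1, 4), false, f(Y1, Y1)), false, X)),  h(5, 6) ≐ h(5, 6),  false ≐ false.
Decompose h/2: Y1 ≐ T,  P ≐ branch(branch(h(Y1, 4), false, f(Y1, Y1)), false, X).
Bind Y1 := T; substituting into the 2 remaining equations that mention Y1 gives: P ≐ branch(branch(h(T, 4), false, f(T, T)), false, X),  branch(X, e, Y) ≐ branch(h(branch(h(T, 4), false, f(T, T)), T), e, times(k, times(5, T))). Substituting into the earlier binding gives V := branch(h(T, 4), false, f(T, T)).
Bind P := branch(branch(h(T, 4), false, f(T, T)), false, X); substituting into the one remaining equation that mentions P gives: times(branch(T, k, 4), times(L, false)) ≐ times(branch(h(T, 6), k, 4), times(branch(branch(h(T, 4), false, f(T, T)), false, X), false)).
Delete trivial equation h(5, 6) ≐ h(5, 6).
Delete trivial equation false ≐ false.
Decompose times/2: branch(T, k, 4) ≐ branch(h(T, 6), k, 4),  times(L, false) ≐ times(branch(branch(h(T, 4), false, f(T, T)), false, X), false).
Decompose branch/3: T ≐ h(T, 6),  k ≐ k,  4 ≐ 4.
Occurs check fails: T occurs in h(T, 6); the equation T ≐ h(T, 6) has no finite solution.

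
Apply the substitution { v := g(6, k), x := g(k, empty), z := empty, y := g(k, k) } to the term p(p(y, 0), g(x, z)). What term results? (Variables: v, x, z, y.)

p(p(g(k, k), 0), g(g(k, empty), empty))

Replace each occurrence of x with g(k, empty).
Replace each occurrence of z with empty.
Replace each occurrence of y with g(k, k).
Result: p(p(g(k, k), 0), g(g(k, empty), empty)).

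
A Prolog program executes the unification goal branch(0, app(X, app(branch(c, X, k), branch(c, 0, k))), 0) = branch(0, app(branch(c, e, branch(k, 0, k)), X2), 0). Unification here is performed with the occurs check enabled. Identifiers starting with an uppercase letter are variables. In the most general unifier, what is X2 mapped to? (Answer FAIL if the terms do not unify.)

app(branch(c, branch(c, e, branch(k, 0, k)), k), branch(c, 0, k))

Decompose branch/3: 0 = 0,  app(X, app(branch(c, X, k), branch(c, 0, k))) = app(branch(c, e, branch(k, 0, k)), X2),  0 = 0.
Delete trivial equation 0 = 0.
Decompose app/2: X = branch(c, e, branch(k, 0, k)),  app(branch(c, X, k), branch(c, 0, k)) = X2.
Bind X := branch(c, e, branch(k, 0, k)); substituting into the one remaining equation that mentions X gives: app(branch(c, branch(c, e, branch(k, 0, k)), k), branch(c, 0, k)) = X2.
Bind X2 := app(branch(c, branch(c, e, branch(k, 0, k)), k), branch(c, 0, k)); no other remaining equation mentions X2.
Delete trivial equation 0 = 0.
MGU = { X ↦ branch(c, e, branch(k, 0, k)), X2 ↦ app(branch(c, branch(c, e, branch(k, 0, k)), k), branch(c, 0, k)) }, so X2 ↦ app(branch(c, branch(c, e, branch(k, 0, k)), k), branch(c, 0, k)).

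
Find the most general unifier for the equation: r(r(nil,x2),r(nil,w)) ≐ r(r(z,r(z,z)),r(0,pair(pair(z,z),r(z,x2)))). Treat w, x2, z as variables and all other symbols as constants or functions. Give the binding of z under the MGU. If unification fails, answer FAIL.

FAIL

Decompose r/2: r(nil,x2) ≐ r(z,r(z,z)),  r(nil,w) ≐ r(0,pair(pair(z,z),r(z,x2))).
Decompose r/2: nil ≐ z,  x2 ≐ r(z,z).
Bind z := nil; substituting into the remaining equations gives: x2 ≐ r(nil,nil),  r(nil,w) ≐ r(0,pair(pair(nil,nil),r(nil,x2))).
Bind x2 := r(nil,nil); substituting into the remaining equation gives: r(nil,w) ≐ r(0,pair(pair(nil,nil),r(nil,r(nil,nil)))).
Decompose r/2: nil ≐ 0,  w ≐ pair(pair(nil,nil),r(nil,r(nil,nil))).
Clash: constants nil and 0 differ; no unifier exists.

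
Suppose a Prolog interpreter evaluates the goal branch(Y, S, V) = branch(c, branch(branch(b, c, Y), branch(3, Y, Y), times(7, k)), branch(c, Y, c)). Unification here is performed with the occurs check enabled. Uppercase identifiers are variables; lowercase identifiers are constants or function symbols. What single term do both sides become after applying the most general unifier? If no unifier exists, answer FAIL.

Decompose branch/3: Y = c,  S = branch(branch(b, c, Y), branch(3, Y, Y), times(7, k)),  V = branch(c, Y, c).
Bind Y := c; substituting into the remaining equations gives: S = branch(branch(b, c, c), branch(3, c, c), times(7, k)),  V = branch(c, c, c).
Bind S := branch(branch(b, c, c), branch(3, c, c), times(7, k)); no other remaining equation mentions S.
Bind V := branch(c, c, c).
Applying the MGU to either side gives branch(c, branch(branch(b, c, c), branch(3, c, c), times(7, k)), branch(c, c, c)).

branch(c, branch(branch(b, c, c), branch(3, c, c), times(7, k)), branch(c, c, c))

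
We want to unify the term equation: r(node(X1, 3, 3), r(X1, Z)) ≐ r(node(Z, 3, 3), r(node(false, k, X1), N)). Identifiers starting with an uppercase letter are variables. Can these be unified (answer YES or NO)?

NO

Decompose r/2: node(X1, 3, 3) ≐ node(Z, 3, 3),  r(X1, Z) ≐ r(node(false, k, X1), N).
Decompose node/3: X1 ≐ Z,  3 ≐ 3,  3 ≐ 3.
Bind X1 := Z; substituting into the one remaining equation that mentions X1 gives: r(Z, Z) ≐ r(node(false, k, Z), N).
Delete trivial equation 3 ≐ 3.
Delete trivial equation 3 ≐ 3.
Decompose r/2: Z ≐ node(false, k, Z),  Z ≐ N.
Occurs check fails: Z occurs in node(false, k, Z); the equation Z ≐ node(false, k, Z) has no finite solution.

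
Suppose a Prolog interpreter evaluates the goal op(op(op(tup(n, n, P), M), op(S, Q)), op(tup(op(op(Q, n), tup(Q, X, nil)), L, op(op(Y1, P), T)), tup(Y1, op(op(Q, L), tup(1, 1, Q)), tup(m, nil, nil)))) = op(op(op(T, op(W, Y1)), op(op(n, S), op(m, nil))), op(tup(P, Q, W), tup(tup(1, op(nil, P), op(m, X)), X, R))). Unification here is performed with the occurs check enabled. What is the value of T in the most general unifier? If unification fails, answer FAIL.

FAIL

Decompose op/2: op(op(tup(n, n, P), M), op(S, Q)) = op(op(T, op(W, Y1)), op(op(n, S), op(m, nil))),  op(tup(op(op(Q, n), tup(Q, X, nil)), L, op(op(Y1, P), T)), tup(Y1, op(op(Q, L), tup(1, 1, Q)), tup(m, nil, nil))) = op(tup(P, Q, W), tup(tup(1, op(nil, P), op(m, X)), X, R)).
Decompose op/2: op(tup(n, n, P), M) = op(T, op(W, Y1)),  op(S, Q) = op(op(n, S), op(m, nil)).
Decompose op/2: tup(n, n, P) = T,  M = op(W, Y1).
Bind T := tup(n, n, P); substituting into the one remaining equation that mentions T gives: op(tup(op(op(Q, n), tup(Q, X, nil)), L, op(op(Y1, P), tup(n, n, P))), tup(Y1, op(op(Q, L), tup(1, 1, Q)), tup(m, nil, nil))) = op(tup(P, Q, W), tup(tup(1, op(nil, P), op(m, X)), X, R)).
Bind M := op(W, Y1); no other remaining equation mentions M.
Decompose op/2: S = op(n, S),  Q = op(m, nil).
Occurs check fails: S occurs in op(n, S); the equation S = op(n, S) has no finite solution.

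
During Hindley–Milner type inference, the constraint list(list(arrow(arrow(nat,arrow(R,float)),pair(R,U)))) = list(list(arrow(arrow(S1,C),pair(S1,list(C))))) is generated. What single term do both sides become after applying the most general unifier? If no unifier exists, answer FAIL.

Decompose list/1: list(arrow(arrow(nat,arrow(R,float)),pair(R,U))) = list(arrow(arrow(S1,C),pair(S1,list(C)))).
Decompose list/1: arrow(arrow(nat,arrow(R,float)),pair(R,U)) = arrow(arrow(S1,C),pair(S1,list(C))).
Decompose arrow/2: arrow(nat,arrow(R,float)) = arrow(S1,C),  pair(R,U) = pair(S1,list(C)).
Decompose arrow/2: nat = S1,  arrow(R,float) = C.
Bind S1 := nat; substituting into the one remaining equation that mentions S1 gives: pair(R,U) = pair(nat,list(C)).
Bind C := arrow(R,float); substituting into the remaining equation gives: pair(R,U) = pair(nat,list(arrow(R,float))).
Decompose pair/2: R = nat,  U = list(arrow(R,float)).
Bind R := nat; substituting into the remaining equation gives: U = list(arrow(nat,float)). Substituting into the earlier binding gives C := arrow(nat,float).
Bind U := list(arrow(nat,float)).
Applying the MGU to either side gives list(list(arrow(arrow(nat,arrow(nat,float)),pair(nat,list(arrow(nat,float)))))).

list(list(arrow(arrow(nat,arrow(nat,float)),pair(nat,list(arrow(nat,float))))))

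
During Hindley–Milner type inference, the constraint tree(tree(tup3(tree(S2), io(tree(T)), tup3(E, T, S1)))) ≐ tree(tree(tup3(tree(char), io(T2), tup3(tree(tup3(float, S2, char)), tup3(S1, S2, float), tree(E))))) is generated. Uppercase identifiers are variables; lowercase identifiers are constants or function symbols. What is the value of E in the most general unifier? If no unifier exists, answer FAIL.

tree(tup3(float, char, char))

Decompose tree/1: tree(tup3(tree(S2), io(tree(T)), tup3(E, T, S1))) ≐ tree(tup3(tree(char), io(T2), tup3(tree(tup3(float, S2, char)), tup3(S1, S2, float), tree(E)))).
Decompose tree/1: tup3(tree(S2), io(tree(T)), tup3(E, T, S1)) ≐ tup3(tree(char), io(T2), tup3(tree(tup3(float, S2, char)), tup3(S1, S2, float), tree(E))).
Decompose tup3/3: tree(S2) ≐ tree(char),  io(tree(T)) ≐ io(T2),  tup3(E, T, S1) ≐ tup3(tree(tup3(float, S2, char)), tup3(S1, S2, float), tree(E)).
Decompose tree/1: S2 ≐ char.
Bind S2 := char; substituting into the one remaining equation that mentions S2 gives: tup3(E, T, S1) ≐ tup3(tree(tup3(float, char, char)), tup3(S1, char, float), tree(E)).
Decompose io/1: tree(T) ≐ T2.
Bind T2 := tree(T); no other remaining equation mentions T2.
Decompose tup3/3: E ≐ tree(tup3(float, char, char)),  T ≐ tup3(S1, char, float),  S1 ≐ tree(E).
Bind E := tree(tup3(float, char, char)); substituting into the one remaining equation that mentions E gives: S1 ≐ tree(tree(tup3(float, char, char))).
Bind T := tup3(S1, char, float); no other remaining equation mentions T. Substituting into the earlier binding gives T2 := tree(tup3(S1, char, float)).
Bind S1 := tree(tree(tup3(float, char, char))). Substituting into the earlier bindings gives T2 := tree(tup3(tree(tree(tup3(float, char, char))), char, float)), T := tup3(tree(tree(tup3(float, char, char))), char, float).
MGU = { S2 -> char, T2 -> tree(tup3(tree(tree(tup3(float, char, char))), char, float)), E -> tree(tup3(float, char, char)), T -> tup3(tree(tree(tup3(float, char, char))), char, float), S1 -> tree(tree(tup3(float, char, char))) }, so E -> tree(tup3(float, char, char)).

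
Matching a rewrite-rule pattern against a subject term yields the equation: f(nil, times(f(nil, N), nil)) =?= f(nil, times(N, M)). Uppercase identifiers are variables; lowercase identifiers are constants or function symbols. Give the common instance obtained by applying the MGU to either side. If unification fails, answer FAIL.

FAIL

Decompose f/2: nil =?= nil,  times(f(nil, N), nil) =?= times(N, M).
Delete trivial equation nil =?= nil.
Decompose times/2: f(nil, N) =?= N,  nil =?= M.
Occurs check fails: N occurs in f(nil, N); the equation N =?= f(nil, N) has no finite solution.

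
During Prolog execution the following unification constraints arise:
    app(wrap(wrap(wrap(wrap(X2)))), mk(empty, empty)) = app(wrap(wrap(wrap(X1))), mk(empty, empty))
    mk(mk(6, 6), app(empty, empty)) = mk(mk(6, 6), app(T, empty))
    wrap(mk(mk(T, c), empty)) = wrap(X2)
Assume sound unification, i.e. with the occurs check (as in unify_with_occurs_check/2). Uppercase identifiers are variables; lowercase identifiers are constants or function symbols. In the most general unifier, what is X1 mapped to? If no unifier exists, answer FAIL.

wrap(mk(mk(empty, c), empty))

Decompose app/2: wrap(wrap(wrap(wrap(X2)))) = wrap(wrap(wrap(X1))),  mk(empty, empty) = mk(empty, empty).
Decompose wrap/1: wrap(wrap(wrap(X2))) = wrap(wrap(X1)).
Decompose wrap/1: wrap(wrap(X2)) = wrap(X1).
Decompose wrap/1: wrap(X2) = X1.
Bind X1 := wrap(X2); no other remaining equation mentions X1.
Delete trivial equation mk(empty, empty) = mk(empty, empty).
Decompose mk/2: mk(6, 6) = mk(6, 6),  app(empty, empty) = app(T, empty).
Delete trivial equation mk(6, 6) = mk(6, 6).
Decompose app/2: empty = T,  empty = empty.
Bind T := empty; substituting into the one remaining equation that mentions T gives: wrap(mk(mk(empty, c), empty)) = wrap(X2).
Delete trivial equation empty = empty.
Decompose wrap/1: mk(mk(empty, c), empty) = X2.
Bind X2 := mk(mk(empty, c), empty). Substituting into the earlier binding gives X1 := wrap(mk(mk(empty, c), empty)).
MGU = { X1 -> wrap(mk(mk(empty, c), empty)), T -> empty, X2 -> mk(mk(empty, c), empty) }, so X1 -> wrap(mk(mk(empty, c), empty)).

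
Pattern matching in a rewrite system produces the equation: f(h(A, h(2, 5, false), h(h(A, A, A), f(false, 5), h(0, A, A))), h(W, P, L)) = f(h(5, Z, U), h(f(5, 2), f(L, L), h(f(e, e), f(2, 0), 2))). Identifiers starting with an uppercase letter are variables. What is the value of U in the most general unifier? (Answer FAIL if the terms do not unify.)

h(h(5, 5, 5), f(false, 5), h(0, 5, 5))

Decompose f/2: h(A, h(2, 5, false), h(h(A, A, A), f(false, 5), h(0, A, A))) = h(5, Z, U),  h(W, P, L) = h(f(5, 2), f(L, L), h(f(e, e), f(2, 0), 2)).
Decompose h/3: A = 5,  h(2, 5, false) = Z,  h(h(A, A, A), f(false, 5), h(0, A, A)) = U.
Bind A := 5; substituting into the one remaining equation that mentions A gives: h(h(5, 5, 5), f(false, 5), h(0, 5, 5)) = U.
Bind Z := h(2, 5, false); no other remaining equation mentions Z.
Bind U := h(h(5, 5, 5), f(false, 5), h(0, 5, 5)); no other remaining equation mentions U.
Decompose h/3: W = f(5, 2),  P = f(L, L),  L = h(f(e, e), f(2, 0), 2).
Bind W := f(5, 2); no other remaining equation mentions W.
Bind P := f(L, L); no other remaining equation mentions P.
Bind L := h(f(e, e), f(2, 0), 2). Substituting into the earlier binding gives P := f(h(f(e, e), f(2, 0), 2), h(f(e, e), f(2, 0), 2)).
MGU = { A -> 5, Z -> h(2, 5, false), U -> h(h(5, 5, 5), f(false, 5), h(0, 5, 5)), W -> f(5, 2), P -> f(h(f(e, e), f(2, 0), 2), h(f(e, e), f(2, 0), 2)), L -> h(f(e, e), f(2, 0), 2) }, so U -> h(h(5, 5, 5), f(false, 5), h(0, 5, 5)).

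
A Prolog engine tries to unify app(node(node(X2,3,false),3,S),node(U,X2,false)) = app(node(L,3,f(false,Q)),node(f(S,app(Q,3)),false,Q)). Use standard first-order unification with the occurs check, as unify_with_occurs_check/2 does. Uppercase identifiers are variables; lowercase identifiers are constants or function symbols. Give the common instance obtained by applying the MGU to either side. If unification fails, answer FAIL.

app(node(node(false,3,false),3,f(false,false)),node(f(f(false,false),app(false,3)),false,false))

Decompose app/2: node(node(X2,3,false),3,S) = node(L,3,f(false,Q)),  node(U,X2,false) = node(f(S,app(Q,3)),false,Q).
Decompose node/3: node(X2,3,false) = L,  3 = 3,  S = f(false,Q).
Bind L := node(X2,3,false); no other remaining equation mentions L.
Delete trivial equation 3 = 3.
Bind S := f(false,Q); substituting into the remaining equation gives: node(U,X2,false) = node(f(f(false,Q),app(Q,3)),false,Q).
Decompose node/3: U = f(f(false,Q),app(Q,3)),  X2 = false,  false = Q.
Bind U := f(f(false,Q),app(Q,3)); no other remaining equation mentions U.
Bind X2 := false; no other remaining equation mentions X2. Substituting into the earlier binding gives L := node(false,3,false).
Bind Q := false. Substituting into the earlier bindings gives S := f(false,false), U := f(f(false,false),app(false,3)).
Applying the MGU to either side gives app(node(node(false,3,false),3,f(false,false)),node(f(f(false,false),app(false,3)),false,false)).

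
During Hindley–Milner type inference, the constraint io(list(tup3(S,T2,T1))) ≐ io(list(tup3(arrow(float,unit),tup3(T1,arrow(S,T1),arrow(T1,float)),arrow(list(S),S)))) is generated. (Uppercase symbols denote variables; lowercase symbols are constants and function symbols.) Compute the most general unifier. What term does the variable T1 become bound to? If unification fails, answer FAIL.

Decompose io/1: list(tup3(S,T2,T1)) ≐ list(tup3(arrow(float,unit),tup3(T1,arrow(S,T1),arrow(T1,float)),arrow(list(S),S))).
Decompose list/1: tup3(S,T2,T1) ≐ tup3(arrow(float,unit),tup3(T1,arrow(S,T1),arrow(T1,float)),arrow(list(S),S)).
Decompose tup3/3: S ≐ arrow(float,unit),  T2 ≐ tup3(T1,arrow(S,T1),arrow(T1,float)),  T1 ≐ arrow(list(S),S).
Bind S := arrow(float,unit); substituting into the remaining equations gives: T2 ≐ tup3(T1,arrow(arrow(float,unit),T1),arrow(T1,float)),  T1 ≐ arrow(list(arrow(float,unit)),arrow(float,unit)).
Bind T2 := tup3(T1,arrow(arrow(float,unit),T1),arrow(T1,float)); no other remaining equation mentions T2.
Bind T1 := arrow(list(arrow(float,unit)),arrow(float,unit)). Substituting into the earlier binding gives T2 := tup3(arrow(list(arrow(float,unit)),arrow(float,unit)),arrow(arrow(float,unit),arrow(list(arrow(float,unit)),arrow(float,unit))),arrow(arrow(list(arrow(float,unit)),arrow(float,unit)),float)).
MGU = { S -> arrow(float,unit), T2 -> tup3(arrow(list(arrow(float,unit)),arrow(float,unit)),arrow(arrow(float,unit),arrow(list(arrow(float,unit)),arrow(float,unit))),arrow(arrow(list(arrow(float,unit)),arrow(float,unit)),float)), T1 -> arrow(list(arrow(float,unit)),arrow(float,unit)) }, so T1 -> arrow(list(arrow(float,unit)),arrow(float,unit)).

arrow(list(arrow(float,unit)),arrow(float,unit))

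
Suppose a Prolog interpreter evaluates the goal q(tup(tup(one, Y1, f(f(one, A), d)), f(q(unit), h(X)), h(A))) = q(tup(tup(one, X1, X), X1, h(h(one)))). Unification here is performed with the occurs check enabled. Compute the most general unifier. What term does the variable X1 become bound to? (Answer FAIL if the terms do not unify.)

f(q(unit), h(f(f(one, h(one)), d)))

Decompose q/1: tup(tup(one, Y1, f(f(one, A), d)), f(q(unit), h(X)), h(A)) = tup(tup(one, X1, X), X1, h(h(one))).
Decompose tup/3: tup(one, Y1, f(f(one, A), d)) = tup(one, X1, X),  f(q(unit), h(X)) = X1,  h(A) = h(h(one)).
Decompose tup/3: one = one,  Y1 = X1,  f(f(one, A), d) = X.
Delete trivial equation one = one.
Bind Y1 := X1; no other remaining equation mentions Y1.
Bind X := f(f(one, A), d); substituting into the one remaining equation that mentions X gives: f(q(unit), h(f(f(one, A), d))) = X1.
Bind X1 := f(q(unit), h(f(f(one, A), d))); no other remaining equation mentions X1. Substituting into the earlier binding gives Y1 := f(q(unit), h(f(f(one, A), d))).
Decompose h/1: A = h(one).
Bind A := h(one). Substituting into the earlier bindings gives Y1 := f(q(unit), h(f(f(one, h(one)), d))), X := f(f(one, h(one)), d), X1 := f(q(unit), h(f(f(one, h(one)), d))).
MGU = { Y1 ↦ f(q(unit), h(f(f(one, h(one)), d))), X ↦ f(f(one, h(one)), d), X1 ↦ f(q(unit), h(f(f(one, h(one)), d))), A ↦ h(one) }, so X1 ↦ f(q(unit), h(f(f(one, h(one)), d))).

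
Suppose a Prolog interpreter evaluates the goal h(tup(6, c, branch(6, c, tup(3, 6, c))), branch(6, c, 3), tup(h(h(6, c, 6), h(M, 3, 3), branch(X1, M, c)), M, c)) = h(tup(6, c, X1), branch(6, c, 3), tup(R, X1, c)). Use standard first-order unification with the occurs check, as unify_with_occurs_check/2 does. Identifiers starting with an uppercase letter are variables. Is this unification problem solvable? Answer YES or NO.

YES

Decompose h/3: tup(6, c, branch(6, c, tup(3, 6, c))) = tup(6, c, X1),  branch(6, c, 3) = branch(6, c, 3),  tup(h(h(6, c, 6), h(M, 3, 3), branch(X1, M, c)), M, c) = tup(R, X1, c).
Decompose tup/3: 6 = 6,  c = c,  branch(6, c, tup(3, 6, c)) = X1.
Delete trivial equation 6 = 6.
Delete trivial equation c = c.
Bind X1 := branch(6, c, tup(3, 6, c)); substituting into the one remaining equation that mentions X1 gives: tup(h(h(6, c, 6), h(M, 3, 3), branch(branch(6, c, tup(3, 6, c)), M, c)), M, c) = tup(R, branch(6, c, tup(3, 6, c)), c).
Delete trivial equation branch(6, c, 3) = branch(6, c, 3).
Decompose tup/3: h(h(6, c, 6), h(M, 3, 3), branch(branch(6, c, tup(3, 6, c)), M, c)) = R,  M = branch(6, c, tup(3, 6, c)),  c = c.
Bind R := h(h(6, c, 6), h(M, 3, 3), branch(branch(6, c, tup(3, 6, c)), M, c)); no other remaining equation mentions R.
Bind M := branch(6, c, tup(3, 6, c)); no other remaining equation mentions M. Substituting into the earlier binding gives R := h(h(6, c, 6), h(branch(6, c, tup(3, 6, c)), 3, 3), branch(branch(6, c, tup(3, 6, c)), branch(6, c, tup(3, 6, c)), c)).
Delete trivial equation c = c.
No equations remain and no clash or occurs-check failure arose, so a unifier exists.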